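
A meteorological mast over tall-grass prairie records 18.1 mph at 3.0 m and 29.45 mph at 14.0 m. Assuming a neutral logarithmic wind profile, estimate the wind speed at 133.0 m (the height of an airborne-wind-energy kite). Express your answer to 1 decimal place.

46.0 mph

Log law: V ∝ ln(z/z₀). From the pair, with r = V₁/V₂ = 0.61460,
ln z₀ = (ln z₁ − r·ln z₂)/(1 − r) = (1.0986 − 0.61460×2.6391)/0.38540 = -1.3580 → z₀ = 0.2572 m
V₃ = V₁ · ln(z₃/z₀)/ln(z₁/z₀) = 18.1 × 6.2483/2.4566 = 46.0375 mph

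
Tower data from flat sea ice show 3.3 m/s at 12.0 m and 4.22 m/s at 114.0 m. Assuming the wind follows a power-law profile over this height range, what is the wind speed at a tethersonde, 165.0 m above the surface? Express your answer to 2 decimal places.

First find α: α = ln(V₂/V₁)/ln(z₂/z₁) = ln(4.22/3.3)/ln(114.0/12.0) = 0.24591/2.25129 = 0.1092
Extrapolate from 114.0 m to 165.0 m: V₃ = 4.22 × (165.0/114.0)^0.1092 = 4.22 × 1.0412 = 4.3939 m/s

4.39 m/s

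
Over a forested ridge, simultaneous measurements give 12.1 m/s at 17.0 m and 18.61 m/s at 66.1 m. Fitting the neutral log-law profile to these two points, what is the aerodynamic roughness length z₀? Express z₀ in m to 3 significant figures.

z₀ ≈ 1.36 m

Log law: V(z) ∝ ln(z/z₀). With r = V₁/V₂ = 12.1/18.61 = 0.65019,
r · ln(z₂/z₀) = ln(z₁/z₀) ⇒ ln z₀ = (ln z₁ − r·ln z₂)/(1 − r)
ln z₀ = (2.83321 − 0.65019×4.19117) / 0.34981 = 0.3092
z₀ = exp(0.3092) = 1.362 m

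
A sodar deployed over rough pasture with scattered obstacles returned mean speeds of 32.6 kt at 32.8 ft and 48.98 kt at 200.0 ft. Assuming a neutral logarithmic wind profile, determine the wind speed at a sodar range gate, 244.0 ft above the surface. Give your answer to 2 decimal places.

Log law: V ∝ ln(z/z₀). From the pair, with r = V₁/V₂ = 0.66558,
ln z₀ = (ln z₁ − r·ln z₂)/(1 − r) = (3.4904 − 0.66558×5.2983)/0.33442 = -0.1077 → z₀ = 0.8979 ft
V₃ = V₁ · ln(z₃/z₀)/ln(z₁/z₀) = 32.6 × 5.6049/3.5981 = 50.7816 kt

50.78 kt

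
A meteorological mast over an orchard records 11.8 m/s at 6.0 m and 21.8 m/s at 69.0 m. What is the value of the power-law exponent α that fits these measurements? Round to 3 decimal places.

Power law: V₂/V₁ = (z₂/z₁)^α ⇒ α = ln(V₂/V₁) / ln(z₂/z₁)
α = ln(21.8/11.8) / ln(69.0/6.0) = ln(1.8475) / ln(11.5000)
  = 0.61381 / 2.44235 = 0.25132

α ≈ 0.251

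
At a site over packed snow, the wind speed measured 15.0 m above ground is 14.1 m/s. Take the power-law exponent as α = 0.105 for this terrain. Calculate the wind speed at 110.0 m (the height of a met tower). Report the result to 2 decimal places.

Power-law profile: V₂ = V₁ · (z₂/z₁)^α
V₂ = 14.1 × (110.0/15.0)^0.105 = 14.1 × (7.3333)^0.105
    = 14.1 × 1.2327 = 17.3810 m/s

17.38 m/s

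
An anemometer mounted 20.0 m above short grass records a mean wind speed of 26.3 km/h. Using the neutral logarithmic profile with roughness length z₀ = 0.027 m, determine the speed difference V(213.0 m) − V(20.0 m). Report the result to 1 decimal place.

9.4 km/h

Log law: V₂ = V₁ · ln(z₂/z₀)/ln(z₁/z₀) = 26.3 × 8.9732/6.6077 = 35.7155 km/h
ΔV = 35.7155 − 26.3 = 9.4155 km/h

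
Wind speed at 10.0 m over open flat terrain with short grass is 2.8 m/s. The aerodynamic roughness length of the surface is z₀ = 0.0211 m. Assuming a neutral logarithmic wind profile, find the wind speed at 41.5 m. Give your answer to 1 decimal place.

Log law: V(z) ∝ ln(z/z₀), so V₂/V₁ = ln(z₂/z₀) / ln(z₁/z₀).
ln(41.5/0.0211) = 7.5842, ln(10.0/0.0211) = 6.1611
V₂ = 2.8 × 7.5842/6.1611 = 2.8 × 1.2310 = 3.4468 m/s

3.4 m/s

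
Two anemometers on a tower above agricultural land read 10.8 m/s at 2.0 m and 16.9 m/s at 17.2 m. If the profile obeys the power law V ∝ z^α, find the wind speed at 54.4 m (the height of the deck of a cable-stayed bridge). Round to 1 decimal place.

First find α: α = ln(V₂/V₁)/ln(z₂/z₁) = ln(16.9/10.8)/ln(17.2/2.0) = 0.44777/2.15176 = 0.2081
Extrapolate from 17.2 m to 54.4 m: V₃ = 16.9 × (54.4/17.2)^0.2081 = 16.9 × 1.2708 = 21.4757 m/s

21.5 m/s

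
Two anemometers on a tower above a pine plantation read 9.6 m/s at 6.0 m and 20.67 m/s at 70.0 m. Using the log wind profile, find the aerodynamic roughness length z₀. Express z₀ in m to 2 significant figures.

Log law: V(z) ∝ ln(z/z₀). With r = V₁/V₂ = 9.6/20.67 = 0.46444,
r · ln(z₂/z₀) = ln(z₁/z₀) ⇒ ln z₀ = (ln z₁ − r·ln z₂)/(1 − r)
ln z₀ = (1.79176 − 0.46444×4.24850) / 0.53556 = -0.3387
z₀ = exp(-0.3387) = 0.7127 m

z₀ ≈ 0.71 m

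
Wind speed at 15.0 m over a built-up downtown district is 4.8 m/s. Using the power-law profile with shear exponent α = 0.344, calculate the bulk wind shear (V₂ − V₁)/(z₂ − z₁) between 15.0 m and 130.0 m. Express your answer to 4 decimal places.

Power law: V₂ = V₁ · (z₂/z₁)^α = 4.8 × (8.6667)^0.344 = 10.0893 m/s
ΔV/Δz = (10.0893 − 4.8)/(130.0 − 15.0) = 5.2893/115.0000 = 0.04599 m/s/m

0.0460 m/s/m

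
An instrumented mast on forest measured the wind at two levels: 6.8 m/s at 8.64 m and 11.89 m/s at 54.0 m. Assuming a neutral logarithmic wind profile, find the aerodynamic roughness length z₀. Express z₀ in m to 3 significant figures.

Log law: V(z) ∝ ln(z/z₀). With r = V₁/V₂ = 6.8/11.89 = 0.57191,
r · ln(z₂/z₀) = ln(z₁/z₀) ⇒ ln z₀ = (ln z₁ − r·ln z₂)/(1 − r)
ln z₀ = (2.15640 − 0.57191×3.98898) / 0.42809 = -0.2918
z₀ = exp(-0.2918) = 0.7469 m

z₀ ≈ 0.747 m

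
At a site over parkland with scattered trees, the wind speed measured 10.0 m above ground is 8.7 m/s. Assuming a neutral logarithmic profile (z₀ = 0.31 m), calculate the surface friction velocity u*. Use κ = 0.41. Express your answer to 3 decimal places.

Log law: V(z) = (u*/κ) · ln(z/z₀) ⇒ u* = κ · V / ln(z/z₀)
u* = 0.41 × 8.7 / ln(10.0/0.31) = 0.41 × 8.7 / 3.4738
   = 3.5670 / 3.4738 = 1.0268 m/s

u* ≈ 1.027 m/s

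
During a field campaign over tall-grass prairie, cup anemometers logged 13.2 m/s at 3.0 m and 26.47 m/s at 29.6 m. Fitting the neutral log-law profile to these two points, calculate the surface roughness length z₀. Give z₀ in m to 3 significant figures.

z₀ ≈ 0.308 m

Log law: V(z) ∝ ln(z/z₀). With r = V₁/V₂ = 13.2/26.47 = 0.49868,
r · ln(z₂/z₀) = ln(z₁/z₀) ⇒ ln z₀ = (ln z₁ − r·ln z₂)/(1 − r)
ln z₀ = (1.09861 − 0.49868×3.38777) / 0.50132 = -1.1785
z₀ = exp(-1.1785) = 0.3077 m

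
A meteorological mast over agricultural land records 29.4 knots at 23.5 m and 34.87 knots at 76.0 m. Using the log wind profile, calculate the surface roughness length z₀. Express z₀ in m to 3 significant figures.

z₀ ≈ 0.0428 m

Log law: V(z) ∝ ln(z/z₀). With r = V₁/V₂ = 29.4/34.87 = 0.84313,
r · ln(z₂/z₀) = ln(z₁/z₀) ⇒ ln z₀ = (ln z₁ − r·ln z₂)/(1 − r)
ln z₀ = (3.15700 − 0.84313×4.33073) / 0.15687 = -3.1515
z₀ = exp(-3.1515) = 0.04279 m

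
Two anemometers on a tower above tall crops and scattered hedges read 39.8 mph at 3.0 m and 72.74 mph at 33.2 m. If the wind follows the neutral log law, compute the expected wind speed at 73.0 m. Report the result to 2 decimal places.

83.54 mph

Log law: V ∝ ln(z/z₀). From the pair, with r = V₁/V₂ = 0.54715,
ln z₀ = (ln z₁ − r·ln z₂)/(1 − r) = (1.0986 − 0.54715×3.5025)/0.45285 = -1.8060 → z₀ = 0.1643 m
V₃ = V₁ · ln(z₃/z₀)/ln(z₁/z₀) = 39.8 × 6.0964/2.9046 = 83.5363 mph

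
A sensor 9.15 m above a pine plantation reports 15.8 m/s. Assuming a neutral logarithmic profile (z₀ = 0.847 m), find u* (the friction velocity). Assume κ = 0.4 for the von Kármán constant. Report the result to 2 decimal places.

u* ≈ 2.66 m/s

Log law: V(z) = (u*/κ) · ln(z/z₀) ⇒ u* = κ · V / ln(z/z₀)
u* = 0.4 × 15.8 / ln(9.15/0.847) = 0.4 × 15.8 / 2.3798
   = 6.3200 / 2.3798 = 2.6557 m/s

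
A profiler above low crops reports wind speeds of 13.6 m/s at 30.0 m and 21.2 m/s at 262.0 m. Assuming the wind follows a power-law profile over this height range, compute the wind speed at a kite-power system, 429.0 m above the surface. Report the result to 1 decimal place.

First find α: α = ln(V₂/V₁)/ln(z₂/z₁) = ln(21.2/13.6)/ln(262.0/30.0) = 0.44393/2.16715 = 0.2048
Extrapolate from 262.0 m to 429.0 m: V₃ = 21.2 × (429.0/262.0)^0.2048 = 21.2 × 1.1063 = 23.4533 m/s

23.5 m/s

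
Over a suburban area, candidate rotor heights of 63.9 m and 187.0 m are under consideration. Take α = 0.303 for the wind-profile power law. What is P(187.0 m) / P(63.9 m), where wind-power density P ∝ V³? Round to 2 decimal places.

Speed ratio: V_B/V_A = (z_B/z_A)^α = (187.0/63.9)^0.303 = (2.9264)^0.303 = 1.38453
Power-density ratio: P_B/P_A = (V_B/V_A)³ = (1.38453)³ = 2.65402

2.65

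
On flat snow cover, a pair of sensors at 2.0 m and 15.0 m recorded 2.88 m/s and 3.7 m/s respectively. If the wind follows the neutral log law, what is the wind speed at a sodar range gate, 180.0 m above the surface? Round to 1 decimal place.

4.7 m/s

Log law: V ∝ ln(z/z₀). From the pair, with r = V₁/V₂ = 0.77838,
ln z₀ = (ln z₁ − r·ln z₂)/(1 − r) = (0.6931 − 0.77838×2.7081)/0.22162 = -6.3836 → z₀ = 0.001689 m
V₃ = V₁ · ln(z₃/z₀)/ln(z₁/z₀) = 2.88 × 11.5765/7.0767 = 4.7113 m/s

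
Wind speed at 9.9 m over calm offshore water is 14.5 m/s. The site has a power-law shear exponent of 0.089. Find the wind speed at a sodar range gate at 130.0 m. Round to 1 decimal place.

18.2 m/s

Power-law profile: V₂ = V₁ · (z₂/z₁)^α
V₂ = 14.5 × (130.0/9.9)^0.089 = 14.5 × (13.1313)^0.089
    = 14.5 × 1.2576 = 18.2346 m/s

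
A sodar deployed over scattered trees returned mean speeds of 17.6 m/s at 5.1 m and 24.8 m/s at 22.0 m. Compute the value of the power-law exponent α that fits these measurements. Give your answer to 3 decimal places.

Power law: V₂/V₁ = (z₂/z₁)^α ⇒ α = ln(V₂/V₁) / ln(z₂/z₁)
α = ln(24.8/17.6) / ln(22.0/5.1) = ln(1.4091) / ln(4.3137)
  = 0.34294 / 1.46180 = 0.23460

α ≈ 0.235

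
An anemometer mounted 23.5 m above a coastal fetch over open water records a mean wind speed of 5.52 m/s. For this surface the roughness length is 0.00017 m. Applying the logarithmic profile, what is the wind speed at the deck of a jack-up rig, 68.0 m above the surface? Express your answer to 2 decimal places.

Log law: V(z) ∝ ln(z/z₀), so V₂/V₁ = ln(z₂/z₀) / ln(z₁/z₀).
ln(68.0/0.00017) = 12.8992, ln(23.5/0.00017) = 11.8367
V₂ = 5.52 × 12.8992/11.8367 = 5.52 × 1.0898 = 6.0155 m/s

6.02 m/s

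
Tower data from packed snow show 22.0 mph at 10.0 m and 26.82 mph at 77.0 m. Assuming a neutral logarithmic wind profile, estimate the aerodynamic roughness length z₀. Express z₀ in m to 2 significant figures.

z₀ ≈ 0.00090 m

Log law: V(z) ∝ ln(z/z₀). With r = V₁/V₂ = 22.0/26.82 = 0.82028,
r · ln(z₂/z₀) = ln(z₁/z₀) ⇒ ln z₀ = (ln z₁ − r·ln z₂)/(1 − r)
ln z₀ = (2.30259 − 0.82028×4.34381) / 0.17972 = -7.0142
z₀ = exp(-7.0142) = 0.0008990 m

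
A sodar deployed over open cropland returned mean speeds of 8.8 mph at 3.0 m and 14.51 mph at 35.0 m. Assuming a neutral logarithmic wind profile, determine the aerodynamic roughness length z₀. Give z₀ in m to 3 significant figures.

z₀ ≈ 0.0680 m

Log law: V(z) ∝ ln(z/z₀). With r = V₁/V₂ = 8.8/14.51 = 0.60648,
r · ln(z₂/z₀) = ln(z₁/z₀) ⇒ ln z₀ = (ln z₁ − r·ln z₂)/(1 − r)
ln z₀ = (1.09861 − 0.60648×3.55535) / 0.39352 = -2.6876
z₀ = exp(-2.6876) = 0.06804 m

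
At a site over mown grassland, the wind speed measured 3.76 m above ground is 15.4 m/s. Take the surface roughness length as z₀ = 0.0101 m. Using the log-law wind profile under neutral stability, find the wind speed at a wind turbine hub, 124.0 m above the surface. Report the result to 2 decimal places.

Log law: V(z) ∝ ln(z/z₀), so V₂/V₁ = ln(z₂/z₀) / ln(z₁/z₀).
ln(124.0/0.0101) = 9.4155, ln(3.76/0.0101) = 5.9196
V₂ = 15.4 × 9.4155/5.9196 = 15.4 × 1.5906 = 24.4945 m/s

24.49 m/s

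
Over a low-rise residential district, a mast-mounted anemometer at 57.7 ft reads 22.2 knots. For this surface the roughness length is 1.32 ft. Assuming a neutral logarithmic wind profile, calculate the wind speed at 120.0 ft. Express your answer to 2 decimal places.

Log law: V(z) ∝ ln(z/z₀), so V₂/V₁ = ln(z₂/z₀) / ln(z₁/z₀).
ln(120.0/1.32) = 4.5099, ln(57.7/1.32) = 3.7776
V₂ = 22.2 × 4.5099/3.7776 = 22.2 × 1.1938 = 26.5031 knots

26.50 knots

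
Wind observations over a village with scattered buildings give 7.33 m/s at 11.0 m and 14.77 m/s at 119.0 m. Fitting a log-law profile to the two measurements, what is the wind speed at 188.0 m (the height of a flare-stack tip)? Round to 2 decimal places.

Log law: V ∝ ln(z/z₀). From the pair, with r = V₁/V₂ = 0.49628,
ln z₀ = (ln z₁ − r·ln z₂)/(1 − r) = (2.3979 − 0.49628×4.7791)/0.50372 = 0.0519 → z₀ = 1.053 m
V₃ = V₁ · ln(z₃/z₀)/ln(z₁/z₀) = 7.33 × 5.1846/2.3460 = 16.1989 m/s

16.20 m/s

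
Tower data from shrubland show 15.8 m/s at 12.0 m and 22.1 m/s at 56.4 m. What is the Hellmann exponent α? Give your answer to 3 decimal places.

Power law: V₂/V₁ = (z₂/z₁)^α ⇒ α = ln(V₂/V₁) / ln(z₂/z₁)
α = ln(22.1/15.8) / ln(56.4/12.0) = ln(1.3987) / ln(4.7000)
  = 0.33557 / 1.54756 = 0.21684

α ≈ 0.217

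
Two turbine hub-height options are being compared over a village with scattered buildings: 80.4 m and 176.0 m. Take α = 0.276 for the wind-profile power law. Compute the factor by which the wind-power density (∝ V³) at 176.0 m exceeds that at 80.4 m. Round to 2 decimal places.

1.91

Speed ratio: V_B/V_A = (z_B/z_A)^α = (176.0/80.4)^0.276 = (2.1891)^0.276 = 1.24140
Power-density ratio: P_B/P_A = (V_B/V_A)³ = (1.24140)³ = 1.91308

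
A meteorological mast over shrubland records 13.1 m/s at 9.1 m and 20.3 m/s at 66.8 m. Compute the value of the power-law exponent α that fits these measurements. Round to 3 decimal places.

α ≈ 0.220

Power law: V₂/V₁ = (z₂/z₁)^α ⇒ α = ln(V₂/V₁) / ln(z₂/z₁)
α = ln(20.3/13.1) / ln(66.8/9.1) = ln(1.5496) / ln(7.3407)
  = 0.43801 / 1.99343 = 0.21973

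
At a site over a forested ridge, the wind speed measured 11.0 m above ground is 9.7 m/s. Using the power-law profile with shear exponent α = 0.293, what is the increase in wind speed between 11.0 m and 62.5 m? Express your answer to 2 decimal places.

Power law: V₂ = V₁ · (z₂/z₁)^α = 9.7 × (5.6818)^0.293 = 16.1375 m/s
ΔV = 16.1375 − 9.7 = 6.4375 m/s

6.44 m/s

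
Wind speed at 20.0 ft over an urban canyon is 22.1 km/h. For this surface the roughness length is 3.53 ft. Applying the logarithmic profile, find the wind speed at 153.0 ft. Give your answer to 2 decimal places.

Log law: V(z) ∝ ln(z/z₀), so V₂/V₁ = ln(z₂/z₀) / ln(z₁/z₀).
ln(153.0/3.53) = 3.7691, ln(20.0/3.53) = 1.7344
V₂ = 22.1 × 3.7691/1.7344 = 22.1 × 2.1731 = 48.0260 km/h

48.03 km/h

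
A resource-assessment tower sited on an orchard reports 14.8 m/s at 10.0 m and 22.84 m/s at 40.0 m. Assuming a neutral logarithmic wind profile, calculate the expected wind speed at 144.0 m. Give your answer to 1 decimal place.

30.3 m/s

Log law: V ∝ ln(z/z₀). From the pair, with r = V₁/V₂ = 0.64799,
ln z₀ = (ln z₁ − r·ln z₂)/(1 − r) = (2.3026 − 0.64799×3.6889)/0.35201 = -0.2493 → z₀ = 0.7793 m
V₃ = V₁ · ln(z₃/z₀)/ln(z₁/z₀) = 14.8 × 5.2191/2.5519 = 30.2689 m/s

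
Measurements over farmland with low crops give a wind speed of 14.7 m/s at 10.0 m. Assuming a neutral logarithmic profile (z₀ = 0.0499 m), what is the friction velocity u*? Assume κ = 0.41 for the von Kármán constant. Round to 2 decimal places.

u* ≈ 1.14 m/s

Log law: V(z) = (u*/κ) · ln(z/z₀) ⇒ u* = κ · V / ln(z/z₀)
u* = 0.41 × 14.7 / ln(10.0/0.0499) = 0.41 × 14.7 / 5.3003
   = 6.0270 / 5.3003 = 1.1371 m/s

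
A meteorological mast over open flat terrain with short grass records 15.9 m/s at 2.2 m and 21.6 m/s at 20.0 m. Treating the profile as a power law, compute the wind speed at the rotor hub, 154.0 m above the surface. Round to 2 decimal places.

First find α: α = ln(V₂/V₁)/ln(z₂/z₁) = ln(21.6/15.9)/ln(20.0/2.2) = 0.30637/2.20727 = 0.1388
Extrapolate from 20.0 m to 154.0 m: V₃ = 21.6 × (154.0/20.0)^0.1388 = 21.6 × 1.3275 = 28.6748 m/s

28.67 m/s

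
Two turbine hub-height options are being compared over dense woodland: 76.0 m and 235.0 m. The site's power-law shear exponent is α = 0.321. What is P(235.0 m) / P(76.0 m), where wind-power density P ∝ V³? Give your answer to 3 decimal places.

Speed ratio: V_B/V_A = (z_B/z_A)^α = (235.0/76.0)^0.321 = (3.0921)^0.321 = 1.43672
Power-density ratio: P_B/P_A = (V_B/V_A)³ = (1.43672)³ = 2.96562

2.966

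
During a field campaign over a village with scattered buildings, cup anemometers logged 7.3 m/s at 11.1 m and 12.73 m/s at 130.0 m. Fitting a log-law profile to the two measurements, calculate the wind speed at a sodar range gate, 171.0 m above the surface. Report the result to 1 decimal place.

13.3 m/s

Log law: V ∝ ln(z/z₀). From the pair, with r = V₁/V₂ = 0.57345,
ln z₀ = (ln z₁ − r·ln z₂)/(1 − r) = (2.4069 − 0.57345×4.8675)/0.42655 = -0.9010 → z₀ = 0.4062 m
V₃ = V₁ · ln(z₃/z₀)/ln(z₁/z₀) = 7.3 × 6.0427/3.3080 = 13.3349 m/s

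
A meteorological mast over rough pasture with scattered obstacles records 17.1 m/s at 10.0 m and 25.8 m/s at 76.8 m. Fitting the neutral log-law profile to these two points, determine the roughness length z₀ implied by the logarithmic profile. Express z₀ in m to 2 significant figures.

z₀ ≈ 0.18 m

Log law: V(z) ∝ ln(z/z₀). With r = V₁/V₂ = 17.1/25.8 = 0.66279,
r · ln(z₂/z₀) = ln(z₁/z₀) ⇒ ln z₀ = (ln z₁ − r·ln z₂)/(1 − r)
ln z₀ = (2.30259 − 0.66279×4.34120) / 0.33721 = -1.7044
z₀ = exp(-1.7044) = 0.1819 m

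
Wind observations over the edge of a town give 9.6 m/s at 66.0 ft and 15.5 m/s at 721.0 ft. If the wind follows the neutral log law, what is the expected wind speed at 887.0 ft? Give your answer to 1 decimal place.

16.0 m/s

Log law: V ∝ ln(z/z₀). From the pair, with r = V₁/V₂ = 0.61935,
ln z₀ = (ln z₁ − r·ln z₂)/(1 − r) = (4.1897 − 0.61935×6.5806)/0.38065 = 0.2992 → z₀ = 1.349 ft
V₃ = V₁ · ln(z₃/z₀)/ln(z₁/z₀) = 9.6 × 6.4886/3.8904 = 16.0113 m/s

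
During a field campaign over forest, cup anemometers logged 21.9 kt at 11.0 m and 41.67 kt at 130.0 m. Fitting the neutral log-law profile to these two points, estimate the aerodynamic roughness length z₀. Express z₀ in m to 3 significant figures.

Log law: V(z) ∝ ln(z/z₀). With r = V₁/V₂ = 21.9/41.67 = 0.52556,
r · ln(z₂/z₀) = ln(z₁/z₀) ⇒ ln z₀ = (ln z₁ − r·ln z₂)/(1 − r)
ln z₀ = (2.39790 − 0.52556×4.86753) / 0.47444 = -0.3378
z₀ = exp(-0.3378) = 0.7133 m

z₀ ≈ 0.713 m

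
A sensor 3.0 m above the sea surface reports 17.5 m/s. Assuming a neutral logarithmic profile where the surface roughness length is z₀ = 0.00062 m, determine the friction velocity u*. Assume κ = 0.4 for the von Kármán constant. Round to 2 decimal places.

Log law: V(z) = (u*/κ) · ln(z/z₀) ⇒ u* = κ · V / ln(z/z₀)
u* = 0.4 × 17.5 / ln(3.0/0.00062) = 0.4 × 17.5 / 8.4844
   = 7.0000 / 8.4844 = 0.8250 m/s

u* ≈ 0.83 m/s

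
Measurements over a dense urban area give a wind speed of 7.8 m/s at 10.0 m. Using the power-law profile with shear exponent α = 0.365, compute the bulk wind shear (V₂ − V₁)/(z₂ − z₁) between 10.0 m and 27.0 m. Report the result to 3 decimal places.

0.200 m/s/m

Power law: V₂ = V₁ · (z₂/z₁)^α = 7.8 × (2.7000)^0.365 = 11.2084 m/s
ΔV/Δz = (11.2084 − 7.8)/(27.0 − 10.0) = 3.4084/17.0000 = 0.20049 m/s/m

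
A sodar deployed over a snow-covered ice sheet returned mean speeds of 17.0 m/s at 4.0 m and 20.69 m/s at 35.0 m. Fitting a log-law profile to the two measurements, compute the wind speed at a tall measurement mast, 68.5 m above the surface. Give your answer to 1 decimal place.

Log law: V ∝ ln(z/z₀). From the pair, with r = V₁/V₂ = 0.82165,
ln z₀ = (ln z₁ − r·ln z₂)/(1 − r) = (1.3863 − 0.82165×3.5553)/0.17835 = -8.6066 → z₀ = 0.0001829 m
V₃ = V₁ · ln(z₃/z₀)/ln(z₁/z₀) = 17.0 × 12.8335/9.9929 = 21.8323 m/s

21.8 m/s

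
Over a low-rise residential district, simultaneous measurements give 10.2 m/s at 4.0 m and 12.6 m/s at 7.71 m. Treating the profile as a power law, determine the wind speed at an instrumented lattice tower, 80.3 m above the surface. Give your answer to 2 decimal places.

First find α: α = ln(V₂/V₁)/ln(z₂/z₁) = ln(12.6/10.2)/ln(7.71/4.0) = 0.21131/0.65622 = 0.3220
Extrapolate from 7.71 m to 80.3 m: V₃ = 12.6 × (80.3/7.71)^0.3220 = 12.6 × 2.1266 = 26.7957 m/s

26.80 m/s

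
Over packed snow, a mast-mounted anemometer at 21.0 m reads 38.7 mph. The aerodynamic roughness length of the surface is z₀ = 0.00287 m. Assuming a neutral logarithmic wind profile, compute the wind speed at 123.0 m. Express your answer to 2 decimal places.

46.39 mph

Log law: V(z) ∝ ln(z/z₀), so V₂/V₁ = ln(z₂/z₀) / ln(z₁/z₀).
ln(123.0/0.00287) = 10.6656, ln(21.0/0.00287) = 8.8980
V₂ = 38.7 × 10.6656/8.8980 = 38.7 × 1.1987 = 46.3881 mph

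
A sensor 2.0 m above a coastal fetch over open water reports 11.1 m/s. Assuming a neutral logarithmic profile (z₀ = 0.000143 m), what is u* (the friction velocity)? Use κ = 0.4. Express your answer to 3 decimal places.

u* ≈ 0.465 m/s

Log law: V(z) = (u*/κ) · ln(z/z₀) ⇒ u* = κ · V / ln(z/z₀)
u* = 0.4 × 11.1 / ln(2.0/0.000143) = 0.4 × 11.1 / 9.5458
   = 4.4400 / 9.5458 = 0.4651 m/s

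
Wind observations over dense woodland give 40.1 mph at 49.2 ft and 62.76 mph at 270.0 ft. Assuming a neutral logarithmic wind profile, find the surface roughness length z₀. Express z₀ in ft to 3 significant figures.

Log law: V(z) ∝ ln(z/z₀). With r = V₁/V₂ = 40.1/62.76 = 0.63894,
r · ln(z₂/z₀) = ln(z₁/z₀) ⇒ ln z₀ = (ln z₁ − r·ln z₂)/(1 − r)
ln z₀ = (3.89589 − 0.63894×5.59842) / 0.36106 = 0.8830
z₀ = exp(0.8830) = 2.418 ft

z₀ ≈ 2.42 ft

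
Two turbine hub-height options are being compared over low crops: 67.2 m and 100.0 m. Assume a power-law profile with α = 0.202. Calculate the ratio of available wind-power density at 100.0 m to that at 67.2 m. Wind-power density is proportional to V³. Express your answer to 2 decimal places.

1.27

Speed ratio: V_B/V_A = (z_B/z_A)^α = (100.0/67.2)^0.202 = (1.4881)^0.202 = 1.08361
Power-density ratio: P_B/P_A = (V_B/V_A)³ = (1.08361)³ = 1.27237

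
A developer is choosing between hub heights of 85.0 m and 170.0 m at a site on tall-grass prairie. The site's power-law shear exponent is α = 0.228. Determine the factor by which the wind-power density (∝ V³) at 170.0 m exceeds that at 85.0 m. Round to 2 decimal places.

Speed ratio: V_B/V_A = (z_B/z_A)^α = (170.0/85.0)^0.228 = (2.0000)^0.228 = 1.17121
Power-density ratio: P_B/P_A = (V_B/V_A)³ = (1.17121)³ = 1.60659

1.61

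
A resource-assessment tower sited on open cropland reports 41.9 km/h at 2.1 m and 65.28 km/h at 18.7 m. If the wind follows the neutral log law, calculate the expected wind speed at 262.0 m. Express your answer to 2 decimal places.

Log law: V ∝ ln(z/z₀). From the pair, with r = V₁/V₂ = 0.64185,
ln z₀ = (ln z₁ − r·ln z₂)/(1 − r) = (0.7419 − 0.64185×2.9285)/0.35815 = -3.1767 → z₀ = 0.04172 m
V₃ = V₁ · ln(z₃/z₀)/ln(z₁/z₀) = 41.9 × 8.7451/3.9186 = 93.5062 km/h

93.51 km/h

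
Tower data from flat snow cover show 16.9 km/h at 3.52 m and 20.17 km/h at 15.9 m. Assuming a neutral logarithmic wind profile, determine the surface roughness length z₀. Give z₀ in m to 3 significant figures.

z₀ ≈ 0.00145 m

Log law: V(z) ∝ ln(z/z₀). With r = V₁/V₂ = 16.9/20.17 = 0.83788,
r · ln(z₂/z₀) = ln(z₁/z₀) ⇒ ln z₀ = (ln z₁ − r·ln z₂)/(1 − r)
ln z₀ = (1.25846 − 0.83788×2.76632) / 0.16212 = -6.5344
z₀ = exp(-6.5344) = 0.001453 m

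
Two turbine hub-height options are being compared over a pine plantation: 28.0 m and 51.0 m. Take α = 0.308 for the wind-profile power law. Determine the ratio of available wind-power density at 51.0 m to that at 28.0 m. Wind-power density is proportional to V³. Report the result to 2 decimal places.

1.74

Speed ratio: V_B/V_A = (z_B/z_A)^α = (51.0/28.0)^0.308 = (1.8214)^0.308 = 1.20284
Power-density ratio: P_B/P_A = (V_B/V_A)³ = (1.20284)³ = 1.74029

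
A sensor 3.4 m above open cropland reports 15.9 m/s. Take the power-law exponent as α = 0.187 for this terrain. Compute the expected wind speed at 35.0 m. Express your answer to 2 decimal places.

24.59 m/s

Power-law profile: V₂ = V₁ · (z₂/z₁)^α
V₂ = 15.9 × (35.0/3.4)^0.187 = 15.9 × (10.2941)^0.187
    = 15.9 × 1.5465 = 24.5896 m/s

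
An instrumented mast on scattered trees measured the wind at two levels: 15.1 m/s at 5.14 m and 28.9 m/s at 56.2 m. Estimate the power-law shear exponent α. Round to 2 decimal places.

Power law: V₂/V₁ = (z₂/z₁)^α ⇒ α = ln(V₂/V₁) / ln(z₂/z₁)
α = ln(28.9/15.1) / ln(56.2/5.14) = ln(1.9139) / ln(10.9339)
  = 0.64915 / 2.39186 = 0.27140

α ≈ 0.27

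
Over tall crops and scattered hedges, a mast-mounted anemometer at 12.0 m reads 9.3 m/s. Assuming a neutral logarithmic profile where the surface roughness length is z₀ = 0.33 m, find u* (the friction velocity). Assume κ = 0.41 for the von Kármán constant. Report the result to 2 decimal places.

Log law: V(z) = (u*/κ) · ln(z/z₀) ⇒ u* = κ · V / ln(z/z₀)
u* = 0.41 × 9.3 / ln(12.0/0.33) = 0.41 × 9.3 / 3.5936
   = 3.8130 / 3.5936 = 1.0611 m/s

u* ≈ 1.06 m/s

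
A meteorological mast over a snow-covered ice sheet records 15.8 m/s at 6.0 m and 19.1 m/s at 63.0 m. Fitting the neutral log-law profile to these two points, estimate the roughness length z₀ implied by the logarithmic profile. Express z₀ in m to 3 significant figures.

Log law: V(z) ∝ ln(z/z₀). With r = V₁/V₂ = 15.8/19.1 = 0.82723,
r · ln(z₂/z₀) = ln(z₁/z₀) ⇒ ln z₀ = (ln z₁ − r·ln z₂)/(1 − r)
ln z₀ = (1.79176 − 0.82723×4.14313) / 0.17277 = -9.4663
z₀ = exp(-9.4663) = 0.00007741 m

z₀ ≈ 0.0000774 m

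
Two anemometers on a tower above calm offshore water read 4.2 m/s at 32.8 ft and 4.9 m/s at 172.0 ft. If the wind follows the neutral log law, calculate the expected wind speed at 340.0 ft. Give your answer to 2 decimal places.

Log law: V ∝ ln(z/z₀). From the pair, with r = V₁/V₂ = 0.85714,
ln z₀ = (ln z₁ − r·ln z₂)/(1 − r) = (3.4904 − 0.85714×5.1475)/0.14286 = -6.4520 → z₀ = 0.001577 ft
V₃ = V₁ · ln(z₃/z₀)/ln(z₁/z₀) = 4.2 × 12.2809/9.9424 = 5.1879 m/s

5.19 m/s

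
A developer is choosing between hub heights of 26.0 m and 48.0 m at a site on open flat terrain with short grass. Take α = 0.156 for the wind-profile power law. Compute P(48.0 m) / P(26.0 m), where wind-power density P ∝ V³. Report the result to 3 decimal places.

1.332

Speed ratio: V_B/V_A = (z_B/z_A)^α = (48.0/26.0)^0.156 = (1.8462)^0.156 = 1.10037
Power-density ratio: P_B/P_A = (V_B/V_A)³ = (1.10037)³ = 1.33233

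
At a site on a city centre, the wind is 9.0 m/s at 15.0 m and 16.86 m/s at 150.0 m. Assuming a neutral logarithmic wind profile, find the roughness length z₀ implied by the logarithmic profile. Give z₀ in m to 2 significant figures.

z₀ ≈ 1.1 m

Log law: V(z) ∝ ln(z/z₀). With r = V₁/V₂ = 9.0/16.86 = 0.53381,
r · ln(z₂/z₀) = ln(z₁/z₀) ⇒ ln z₀ = (ln z₁ − r·ln z₂)/(1 − r)
ln z₀ = (2.70805 − 0.53381×5.01064) / 0.46619 = 0.0715
z₀ = exp(0.0715) = 1.074 m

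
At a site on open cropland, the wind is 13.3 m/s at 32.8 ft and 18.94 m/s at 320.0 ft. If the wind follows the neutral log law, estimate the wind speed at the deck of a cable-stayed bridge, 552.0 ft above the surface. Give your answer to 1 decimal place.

20.3 m/s

Log law: V ∝ ln(z/z₀). From the pair, with r = V₁/V₂ = 0.70222,
ln z₀ = (ln z₁ − r·ln z₂)/(1 − r) = (3.4904 − 0.70222×5.7683)/0.29778 = -1.8812 → z₀ = 0.1524 ft
V₃ = V₁ · ln(z₃/z₀)/ln(z₁/z₀) = 13.3 × 8.1947/5.3716 = 20.2900 m/s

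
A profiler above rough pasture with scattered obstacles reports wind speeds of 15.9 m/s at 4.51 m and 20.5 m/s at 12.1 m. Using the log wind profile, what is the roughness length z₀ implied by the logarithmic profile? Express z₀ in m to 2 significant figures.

z₀ ≈ 0.15 m

Log law: V(z) ∝ ln(z/z₀). With r = V₁/V₂ = 15.9/20.5 = 0.77561,
r · ln(z₂/z₀) = ln(z₁/z₀) ⇒ ln z₀ = (ln z₁ − r·ln z₂)/(1 − r)
ln z₀ = (1.50630 − 0.77561×2.49321) / 0.22439 = -1.9050
z₀ = exp(-1.9050) = 0.1488 m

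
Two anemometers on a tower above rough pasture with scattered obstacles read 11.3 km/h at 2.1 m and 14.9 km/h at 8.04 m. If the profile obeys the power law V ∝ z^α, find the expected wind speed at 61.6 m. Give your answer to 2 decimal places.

22.67 km/h

First find α: α = ln(V₂/V₁)/ln(z₂/z₁) = ln(14.9/11.3)/ln(8.04/2.1) = 0.27656/1.34249 = 0.2060
Extrapolate from 8.04 m to 61.6 m: V₃ = 14.9 × (61.6/8.04)^0.2060 = 14.9 × 1.5212 = 22.6653 km/h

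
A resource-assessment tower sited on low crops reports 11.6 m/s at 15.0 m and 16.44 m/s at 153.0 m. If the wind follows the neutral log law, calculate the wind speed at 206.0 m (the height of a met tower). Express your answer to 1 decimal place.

Log law: V ∝ ln(z/z₀). From the pair, with r = V₁/V₂ = 0.70560,
ln z₀ = (ln z₁ − r·ln z₂)/(1 − r) = (2.7081 − 0.70560×5.0304)/0.29440 = -2.8580 → z₀ = 0.05738 m
V₃ = V₁ · ln(z₃/z₀)/ln(z₁/z₀) = 11.6 × 8.1859/5.5661 = 17.0599 m/s

17.1 m/s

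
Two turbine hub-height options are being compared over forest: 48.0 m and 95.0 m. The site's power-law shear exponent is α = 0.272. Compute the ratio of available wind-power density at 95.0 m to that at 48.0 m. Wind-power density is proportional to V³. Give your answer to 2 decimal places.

1.75

Speed ratio: V_B/V_A = (z_B/z_A)^α = (95.0/48.0)^0.272 = (1.9792)^0.272 = 1.20405
Power-density ratio: P_B/P_A = (V_B/V_A)³ = (1.20405)³ = 1.74554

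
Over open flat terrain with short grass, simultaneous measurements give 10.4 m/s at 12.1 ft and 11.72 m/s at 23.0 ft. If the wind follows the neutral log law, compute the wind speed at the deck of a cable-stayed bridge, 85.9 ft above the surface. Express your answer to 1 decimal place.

Log law: V ∝ ln(z/z₀). From the pair, with r = V₁/V₂ = 0.88737,
ln z₀ = (ln z₁ − r·ln z₂)/(1 − r) = (2.4932 − 0.88737×3.1355)/0.11263 = -2.5673 → z₀ = 0.07675 ft
V₃ = V₁ · ln(z₃/z₀)/ln(z₁/z₀) = 10.4 × 7.0204/5.0605 = 14.4281 m/s

14.4 m/s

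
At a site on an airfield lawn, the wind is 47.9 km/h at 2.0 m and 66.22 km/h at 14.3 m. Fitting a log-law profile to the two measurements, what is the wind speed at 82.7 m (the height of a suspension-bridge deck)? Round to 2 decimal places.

Log law: V ∝ ln(z/z₀). From the pair, with r = V₁/V₂ = 0.72335,
ln z₀ = (ln z₁ − r·ln z₂)/(1 − r) = (0.6931 − 0.72335×2.6603)/0.27665 = -4.4501 → z₀ = 0.01168 m
V₃ = V₁ · ln(z₃/z₀)/ln(z₁/z₀) = 47.9 × 8.8653/5.1433 = 82.5642 km/h

82.56 km/h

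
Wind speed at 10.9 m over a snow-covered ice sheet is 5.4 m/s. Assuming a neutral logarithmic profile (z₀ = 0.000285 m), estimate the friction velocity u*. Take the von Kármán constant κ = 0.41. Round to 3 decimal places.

Log law: V(z) = (u*/κ) · ln(z/z₀) ⇒ u* = κ · V / ln(z/z₀)
u* = 0.41 × 5.4 / ln(10.9/0.000285) = 0.41 × 5.4 / 10.5518
   = 2.2140 / 10.5518 = 0.2098 m/s

u* ≈ 0.210 m/s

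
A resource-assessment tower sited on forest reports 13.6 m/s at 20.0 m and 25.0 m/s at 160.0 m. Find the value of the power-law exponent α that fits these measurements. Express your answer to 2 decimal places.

Power law: V₂/V₁ = (z₂/z₁)^α ⇒ α = ln(V₂/V₁) / ln(z₂/z₁)
α = ln(25.0/13.6) / ln(160.0/20.0) = ln(1.8382) / ln(8.0000)
  = 0.60881 / 2.07944 = 0.29277

α ≈ 0.29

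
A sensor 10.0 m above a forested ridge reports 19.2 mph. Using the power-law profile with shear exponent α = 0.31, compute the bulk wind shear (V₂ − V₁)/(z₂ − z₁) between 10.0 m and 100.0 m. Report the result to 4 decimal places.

Power law: V₂ = V₁ · (z₂/z₁)^α = 19.2 × (10.0000)^0.31 = 39.2014 mph
ΔV/Δz = (39.2014 − 19.2)/(100.0 − 10.0) = 20.0014/90.0000 = 0.22224 mph/m

0.2222 mph/m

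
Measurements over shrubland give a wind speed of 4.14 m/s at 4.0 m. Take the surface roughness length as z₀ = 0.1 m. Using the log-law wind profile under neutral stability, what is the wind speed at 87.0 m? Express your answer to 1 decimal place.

Log law: V(z) ∝ ln(z/z₀), so V₂/V₁ = ln(z₂/z₀) / ln(z₁/z₀).
ln(87.0/0.1) = 6.7685, ln(4.0/0.1) = 3.6889
V₂ = 4.14 × 6.7685/3.6889 = 4.14 × 1.8348 = 7.5962 m/s

7.6 m/s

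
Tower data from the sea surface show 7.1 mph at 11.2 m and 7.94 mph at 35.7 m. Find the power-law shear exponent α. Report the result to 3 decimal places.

α ≈ 0.096

Power law: V₂/V₁ = (z₂/z₁)^α ⇒ α = ln(V₂/V₁) / ln(z₂/z₁)
α = ln(7.94/7.1) / ln(35.7/11.2) = ln(1.1183) / ln(3.1875)
  = 0.11182 / 1.15924 = 0.09646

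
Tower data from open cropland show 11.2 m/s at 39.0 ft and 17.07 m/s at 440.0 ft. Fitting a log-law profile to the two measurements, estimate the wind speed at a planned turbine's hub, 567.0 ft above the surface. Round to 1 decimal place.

17.7 m/s

Log law: V ∝ ln(z/z₀). From the pair, with r = V₁/V₂ = 0.65612,
ln z₀ = (ln z₁ − r·ln z₂)/(1 − r) = (3.6636 − 0.65612×6.0868)/0.34388 = -0.9599 → z₀ = 0.3829 ft
V₃ = V₁ · ln(z₃/z₀)/ln(z₁/z₀) = 11.2 × 7.3003/4.6235 = 17.6843 m/s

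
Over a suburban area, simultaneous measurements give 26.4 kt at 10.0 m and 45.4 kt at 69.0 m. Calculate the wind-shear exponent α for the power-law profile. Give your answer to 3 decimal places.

α ≈ 0.281

Power law: V₂/V₁ = (z₂/z₁)^α ⇒ α = ln(V₂/V₁) / ln(z₂/z₁)
α = ln(45.4/26.4) / ln(69.0/10.0) = ln(1.7197) / ln(6.9000)
  = 0.54215 / 1.93152 = 0.28068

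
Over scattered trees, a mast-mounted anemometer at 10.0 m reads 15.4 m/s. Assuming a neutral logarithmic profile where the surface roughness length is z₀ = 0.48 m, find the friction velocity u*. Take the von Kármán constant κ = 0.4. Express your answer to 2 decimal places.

u* ≈ 2.03 m/s

Log law: V(z) = (u*/κ) · ln(z/z₀) ⇒ u* = κ · V / ln(z/z₀)
u* = 0.4 × 15.4 / ln(10.0/0.48) = 0.4 × 15.4 / 3.0366
   = 6.1600 / 3.0366 = 2.0286 m/s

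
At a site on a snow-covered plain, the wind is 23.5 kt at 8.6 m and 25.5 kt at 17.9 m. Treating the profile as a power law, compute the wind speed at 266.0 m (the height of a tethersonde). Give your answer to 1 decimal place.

First find α: α = ln(V₂/V₁)/ln(z₂/z₁) = ln(25.5/23.5)/ln(17.9/8.6) = 0.08168/0.73304 = 0.1114
Extrapolate from 17.9 m to 266.0 m: V₃ = 25.5 × (266.0/17.9)^0.1114 = 25.5 × 1.3508 = 34.4455 kt

34.4 kt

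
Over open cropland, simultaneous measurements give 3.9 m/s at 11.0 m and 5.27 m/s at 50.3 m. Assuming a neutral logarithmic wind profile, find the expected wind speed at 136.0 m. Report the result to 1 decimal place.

Log law: V ∝ ln(z/z₀). From the pair, with r = V₁/V₂ = 0.74004,
ln z₀ = (ln z₁ − r·ln z₂)/(1 − r) = (2.3979 − 0.74004×3.9180)/0.25996 = -1.9294 → z₀ = 0.1452 m
V₃ = V₁ · ln(z₃/z₀)/ln(z₁/z₀) = 3.9 × 6.8421/4.3273 = 6.1664 m/s

6.2 m/s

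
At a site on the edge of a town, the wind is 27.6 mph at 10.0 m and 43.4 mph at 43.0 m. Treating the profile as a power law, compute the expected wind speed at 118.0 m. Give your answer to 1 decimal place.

59.4 mph

First find α: α = ln(V₂/V₁)/ln(z₂/z₁) = ln(43.4/27.6)/ln(43.0/10.0) = 0.45264/1.45862 = 0.3103
Extrapolate from 43.0 m to 118.0 m: V₃ = 43.4 × (118.0/43.0)^0.3103 = 43.4 × 1.3679 = 59.3663 mph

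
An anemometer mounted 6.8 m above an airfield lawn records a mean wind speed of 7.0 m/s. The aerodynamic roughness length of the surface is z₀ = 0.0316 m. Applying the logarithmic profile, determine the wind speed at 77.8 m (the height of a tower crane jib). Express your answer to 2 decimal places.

10.18 m/s

Log law: V(z) ∝ ln(z/z₀), so V₂/V₁ = ln(z₂/z₀) / ln(z₁/z₀).
ln(77.8/0.0316) = 7.8087, ln(6.8/0.0316) = 5.3715
V₂ = 7.0 × 7.8087/5.3715 = 7.0 × 1.4537 = 10.1761 m/s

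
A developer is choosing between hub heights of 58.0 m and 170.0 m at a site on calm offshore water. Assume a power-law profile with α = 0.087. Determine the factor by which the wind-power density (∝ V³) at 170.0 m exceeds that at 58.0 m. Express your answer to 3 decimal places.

1.324

Speed ratio: V_B/V_A = (z_B/z_A)^α = (170.0/58.0)^0.087 = (2.9310)^0.087 = 1.09807
Power-density ratio: P_B/P_A = (V_B/V_A)³ = (1.09807)³ = 1.32401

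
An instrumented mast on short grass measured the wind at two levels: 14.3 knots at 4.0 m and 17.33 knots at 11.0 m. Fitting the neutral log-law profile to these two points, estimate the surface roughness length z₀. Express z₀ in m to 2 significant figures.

z₀ ≈ 0.034 m

Log law: V(z) ∝ ln(z/z₀). With r = V₁/V₂ = 14.3/17.33 = 0.82516,
r · ln(z₂/z₀) = ln(z₁/z₀) ⇒ ln z₀ = (ln z₁ − r·ln z₂)/(1 − r)
ln z₀ = (1.38629 − 0.82516×2.39790) / 0.17484 = -3.3879
z₀ = exp(-3.3879) = 0.03378 m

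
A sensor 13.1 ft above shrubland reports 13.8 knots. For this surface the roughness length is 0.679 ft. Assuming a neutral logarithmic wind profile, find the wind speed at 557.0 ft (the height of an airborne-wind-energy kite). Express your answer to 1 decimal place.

31.3 knots

Log law: V(z) ∝ ln(z/z₀), so V₂/V₁ = ln(z₂/z₀) / ln(z₁/z₀).
ln(557.0/0.679) = 6.7097, ln(13.1/0.679) = 2.9597
V₂ = 13.8 × 6.7097/2.9597 = 13.8 × 2.2670 = 31.2844 knots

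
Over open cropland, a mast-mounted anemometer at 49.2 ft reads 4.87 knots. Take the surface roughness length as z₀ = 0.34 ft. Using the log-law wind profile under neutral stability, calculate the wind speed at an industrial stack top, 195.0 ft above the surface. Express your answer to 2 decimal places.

6.22 knots

Log law: V(z) ∝ ln(z/z₀), so V₂/V₁ = ln(z₂/z₀) / ln(z₁/z₀).
ln(195.0/0.34) = 6.3518, ln(49.2/0.34) = 4.9747
V₂ = 4.87 × 6.3518/4.9747 = 4.87 × 1.2768 = 6.2181 knots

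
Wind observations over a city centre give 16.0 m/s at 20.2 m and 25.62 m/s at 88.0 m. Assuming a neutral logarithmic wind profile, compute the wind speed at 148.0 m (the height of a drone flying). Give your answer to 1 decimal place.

Log law: V ∝ ln(z/z₀). From the pair, with r = V₁/V₂ = 0.62451,
ln z₀ = (ln z₁ − r·ln z₂)/(1 − r) = (3.0057 − 0.62451×4.4773)/0.37549 = 0.5580 → z₀ = 1.747 m
V₃ = V₁ · ln(z₃/z₀)/ln(z₁/z₀) = 16.0 × 4.4392/2.4477 = 29.0184 m/s

29.0 m/s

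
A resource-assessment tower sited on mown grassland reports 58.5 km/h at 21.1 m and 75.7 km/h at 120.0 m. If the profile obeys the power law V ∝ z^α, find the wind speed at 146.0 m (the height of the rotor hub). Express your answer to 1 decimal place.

First find α: α = ln(V₂/V₁)/ln(z₂/z₁) = ln(75.7/58.5)/ln(120.0/21.1) = 0.25775/1.73822 = 0.1483
Extrapolate from 120.0 m to 146.0 m: V₃ = 75.7 × (146.0/120.0)^0.1483 = 75.7 × 1.0295 = 77.9337 km/h

77.9 km/h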